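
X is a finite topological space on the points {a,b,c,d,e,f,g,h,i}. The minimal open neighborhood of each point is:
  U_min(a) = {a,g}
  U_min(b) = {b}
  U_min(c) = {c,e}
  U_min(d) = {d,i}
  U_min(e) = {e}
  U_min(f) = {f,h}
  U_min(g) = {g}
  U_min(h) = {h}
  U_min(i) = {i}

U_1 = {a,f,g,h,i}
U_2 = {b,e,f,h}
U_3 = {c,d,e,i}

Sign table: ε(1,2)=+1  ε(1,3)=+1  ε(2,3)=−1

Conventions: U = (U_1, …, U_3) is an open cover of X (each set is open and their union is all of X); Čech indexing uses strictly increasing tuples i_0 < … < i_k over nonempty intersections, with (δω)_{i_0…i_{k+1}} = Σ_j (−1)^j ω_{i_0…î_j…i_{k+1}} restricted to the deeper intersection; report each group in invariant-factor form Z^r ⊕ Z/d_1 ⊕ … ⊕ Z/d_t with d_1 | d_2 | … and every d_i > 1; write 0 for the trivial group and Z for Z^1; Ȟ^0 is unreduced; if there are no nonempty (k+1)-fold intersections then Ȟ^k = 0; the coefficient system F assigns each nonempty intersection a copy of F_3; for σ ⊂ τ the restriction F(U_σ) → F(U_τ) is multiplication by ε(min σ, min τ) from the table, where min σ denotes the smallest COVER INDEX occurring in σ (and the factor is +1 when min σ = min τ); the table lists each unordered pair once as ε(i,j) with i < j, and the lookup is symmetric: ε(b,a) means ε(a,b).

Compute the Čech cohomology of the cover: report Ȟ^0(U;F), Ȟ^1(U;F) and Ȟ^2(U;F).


Ȟ^0 ≅ 0; Ȟ^1 ≅ 0; Ȟ^2 ≅ 0

intersection data:
  U12={f,h} U13={i} U23={e}
C dims 3,3; δ0: rk_F3 3
Ȟ^0 = (3 − 3) − 0 = 0, so Ȟ^0 ≅ 0
Ȟ^1 = (3 − 0) − 3 = 0, so Ȟ^1 ≅ 0
Ȟ^2 = (0 − 0) − 0 = 0, so Ȟ^2 ≅ 0


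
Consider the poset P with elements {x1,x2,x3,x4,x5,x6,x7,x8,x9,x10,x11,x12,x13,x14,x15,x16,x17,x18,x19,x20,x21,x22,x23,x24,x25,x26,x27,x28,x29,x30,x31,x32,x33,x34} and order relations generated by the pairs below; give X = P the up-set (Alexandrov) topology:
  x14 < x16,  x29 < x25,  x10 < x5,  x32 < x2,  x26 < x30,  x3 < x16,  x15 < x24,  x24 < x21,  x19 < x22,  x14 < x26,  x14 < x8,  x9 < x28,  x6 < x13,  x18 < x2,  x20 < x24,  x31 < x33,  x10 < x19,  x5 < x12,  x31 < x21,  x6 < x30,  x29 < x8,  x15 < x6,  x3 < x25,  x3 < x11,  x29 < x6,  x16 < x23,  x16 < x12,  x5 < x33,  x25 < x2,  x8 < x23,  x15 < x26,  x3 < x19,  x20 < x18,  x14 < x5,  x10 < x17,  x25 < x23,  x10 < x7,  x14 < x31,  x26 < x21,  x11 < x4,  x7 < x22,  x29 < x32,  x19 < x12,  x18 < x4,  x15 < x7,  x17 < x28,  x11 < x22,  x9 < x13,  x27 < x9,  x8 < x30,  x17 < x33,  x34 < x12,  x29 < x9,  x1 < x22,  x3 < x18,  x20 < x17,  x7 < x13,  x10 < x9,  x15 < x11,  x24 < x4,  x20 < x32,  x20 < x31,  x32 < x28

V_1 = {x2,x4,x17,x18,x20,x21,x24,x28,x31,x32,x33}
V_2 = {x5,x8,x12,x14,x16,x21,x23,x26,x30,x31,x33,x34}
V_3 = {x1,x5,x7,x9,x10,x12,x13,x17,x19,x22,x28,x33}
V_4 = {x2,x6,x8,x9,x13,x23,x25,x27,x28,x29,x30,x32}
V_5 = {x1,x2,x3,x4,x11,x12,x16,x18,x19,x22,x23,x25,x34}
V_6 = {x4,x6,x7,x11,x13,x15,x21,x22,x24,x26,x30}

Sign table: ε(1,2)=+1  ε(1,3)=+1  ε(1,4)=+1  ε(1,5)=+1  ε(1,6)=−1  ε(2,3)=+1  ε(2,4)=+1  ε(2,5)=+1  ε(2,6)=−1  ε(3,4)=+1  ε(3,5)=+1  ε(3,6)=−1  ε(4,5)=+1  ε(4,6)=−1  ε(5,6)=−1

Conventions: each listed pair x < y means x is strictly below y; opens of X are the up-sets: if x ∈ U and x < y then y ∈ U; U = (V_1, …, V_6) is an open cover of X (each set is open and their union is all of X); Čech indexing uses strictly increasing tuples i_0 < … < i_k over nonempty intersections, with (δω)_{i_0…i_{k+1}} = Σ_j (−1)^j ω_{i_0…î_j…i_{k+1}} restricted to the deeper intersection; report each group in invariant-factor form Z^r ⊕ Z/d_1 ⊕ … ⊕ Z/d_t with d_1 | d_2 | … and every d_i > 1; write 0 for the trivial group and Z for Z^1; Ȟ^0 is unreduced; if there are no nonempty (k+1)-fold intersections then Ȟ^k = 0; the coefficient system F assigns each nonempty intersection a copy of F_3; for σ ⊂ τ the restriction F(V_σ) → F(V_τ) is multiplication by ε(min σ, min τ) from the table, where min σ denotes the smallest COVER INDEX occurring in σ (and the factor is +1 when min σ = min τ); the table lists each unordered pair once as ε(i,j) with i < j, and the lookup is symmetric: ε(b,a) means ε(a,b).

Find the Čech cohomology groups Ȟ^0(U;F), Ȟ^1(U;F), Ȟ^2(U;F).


Ȟ^0 ≅ Z/3, Ȟ^1 ≅ 0 and Ȟ^2 ≅ 0

nonempty overlaps:
  V12={x21,x31,x33} V13={x17,x28,x33} V14={x2,x28,x32} V15={x2,x4,x18} V16={x4,x21,x24} V23={x5,x12,x33} V24={x8,x23,x30} V25={x12,x16,x23,x34} V26={x21,x26,x30} V34={x9,x13,x28} V35={x1,x12,x19,x22} V36={x7,x13,x22} V45={x2,x23,x25} V46={x6,x13,x30} V56={x4,x11,x22}
  V123={x33} V126={x21} V134={x28} V145={x2} V156={x4} V235={x12} V245={x23} V246={x30} V346={x13} V356={x22}
C dims 6,15,10; δ0: rk_F3 5; δ1: rk_F3 10
degree 0: 6−5−0 = 1 → Ȟ^0 ≅ Z/3
degree 1: 15−10−5 = 0 → Ȟ^1 ≅ 0
degree 2: 10−0−10 = 0 → Ȟ^2 ≅ 0


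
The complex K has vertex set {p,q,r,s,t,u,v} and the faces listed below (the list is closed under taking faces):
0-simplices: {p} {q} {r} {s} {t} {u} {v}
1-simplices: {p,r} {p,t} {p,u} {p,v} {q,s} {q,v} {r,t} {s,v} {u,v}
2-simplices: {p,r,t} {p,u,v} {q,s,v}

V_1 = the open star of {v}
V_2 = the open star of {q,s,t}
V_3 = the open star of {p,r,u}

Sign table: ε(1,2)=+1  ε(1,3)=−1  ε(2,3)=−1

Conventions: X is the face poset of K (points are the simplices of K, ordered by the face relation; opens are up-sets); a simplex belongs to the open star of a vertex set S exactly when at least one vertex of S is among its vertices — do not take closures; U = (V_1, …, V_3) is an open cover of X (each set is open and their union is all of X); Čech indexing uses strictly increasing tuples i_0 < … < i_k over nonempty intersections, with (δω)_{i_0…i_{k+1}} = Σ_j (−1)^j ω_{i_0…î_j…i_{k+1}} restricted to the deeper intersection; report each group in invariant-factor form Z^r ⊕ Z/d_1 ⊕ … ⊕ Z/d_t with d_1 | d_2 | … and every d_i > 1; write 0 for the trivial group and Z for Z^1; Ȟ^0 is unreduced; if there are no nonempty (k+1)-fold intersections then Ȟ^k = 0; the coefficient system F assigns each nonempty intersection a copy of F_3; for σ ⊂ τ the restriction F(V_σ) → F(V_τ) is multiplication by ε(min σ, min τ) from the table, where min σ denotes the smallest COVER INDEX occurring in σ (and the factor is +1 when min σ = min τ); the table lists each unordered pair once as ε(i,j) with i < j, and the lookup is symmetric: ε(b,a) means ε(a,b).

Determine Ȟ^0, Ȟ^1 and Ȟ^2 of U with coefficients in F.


Ȟ^0(U;F) ≅ Z/3, Ȟ^1(U;F) ≅ Z/3 and Ȟ^2(U;F) ≅ 0

nonempty overlaps:
  V1={{v},{p,v},{q,v},{s,v},{u,v},{p,u,v},{q,s,v}} V2={{q},{s},{t},{p,t},{q,s},{q,v},{r,t},{s,v},{p,r,t},{q,s,v}} V3={{p},{r},{u},{p,r},{p,t},{p,u},{p,v},{r,t},{u,v},{p,r,t},{p,u,v}}
  V12={{q,v},{s,v},{q,s,v}} V13={{p,v},{u,v},{p,u,v}} V23={{p,t},{r,t},{p,r,t}}
C dims 3,3; δ0: rk_F3 2
degree 0: 3−2−0 = 1 → Ȟ^0 ≅ Z/3
degree 1: 3−0−2 = 1 → Ȟ^1 ≅ Z/3
degree 2: 0−0−0 = 0 → Ȟ^2 ≅ 0


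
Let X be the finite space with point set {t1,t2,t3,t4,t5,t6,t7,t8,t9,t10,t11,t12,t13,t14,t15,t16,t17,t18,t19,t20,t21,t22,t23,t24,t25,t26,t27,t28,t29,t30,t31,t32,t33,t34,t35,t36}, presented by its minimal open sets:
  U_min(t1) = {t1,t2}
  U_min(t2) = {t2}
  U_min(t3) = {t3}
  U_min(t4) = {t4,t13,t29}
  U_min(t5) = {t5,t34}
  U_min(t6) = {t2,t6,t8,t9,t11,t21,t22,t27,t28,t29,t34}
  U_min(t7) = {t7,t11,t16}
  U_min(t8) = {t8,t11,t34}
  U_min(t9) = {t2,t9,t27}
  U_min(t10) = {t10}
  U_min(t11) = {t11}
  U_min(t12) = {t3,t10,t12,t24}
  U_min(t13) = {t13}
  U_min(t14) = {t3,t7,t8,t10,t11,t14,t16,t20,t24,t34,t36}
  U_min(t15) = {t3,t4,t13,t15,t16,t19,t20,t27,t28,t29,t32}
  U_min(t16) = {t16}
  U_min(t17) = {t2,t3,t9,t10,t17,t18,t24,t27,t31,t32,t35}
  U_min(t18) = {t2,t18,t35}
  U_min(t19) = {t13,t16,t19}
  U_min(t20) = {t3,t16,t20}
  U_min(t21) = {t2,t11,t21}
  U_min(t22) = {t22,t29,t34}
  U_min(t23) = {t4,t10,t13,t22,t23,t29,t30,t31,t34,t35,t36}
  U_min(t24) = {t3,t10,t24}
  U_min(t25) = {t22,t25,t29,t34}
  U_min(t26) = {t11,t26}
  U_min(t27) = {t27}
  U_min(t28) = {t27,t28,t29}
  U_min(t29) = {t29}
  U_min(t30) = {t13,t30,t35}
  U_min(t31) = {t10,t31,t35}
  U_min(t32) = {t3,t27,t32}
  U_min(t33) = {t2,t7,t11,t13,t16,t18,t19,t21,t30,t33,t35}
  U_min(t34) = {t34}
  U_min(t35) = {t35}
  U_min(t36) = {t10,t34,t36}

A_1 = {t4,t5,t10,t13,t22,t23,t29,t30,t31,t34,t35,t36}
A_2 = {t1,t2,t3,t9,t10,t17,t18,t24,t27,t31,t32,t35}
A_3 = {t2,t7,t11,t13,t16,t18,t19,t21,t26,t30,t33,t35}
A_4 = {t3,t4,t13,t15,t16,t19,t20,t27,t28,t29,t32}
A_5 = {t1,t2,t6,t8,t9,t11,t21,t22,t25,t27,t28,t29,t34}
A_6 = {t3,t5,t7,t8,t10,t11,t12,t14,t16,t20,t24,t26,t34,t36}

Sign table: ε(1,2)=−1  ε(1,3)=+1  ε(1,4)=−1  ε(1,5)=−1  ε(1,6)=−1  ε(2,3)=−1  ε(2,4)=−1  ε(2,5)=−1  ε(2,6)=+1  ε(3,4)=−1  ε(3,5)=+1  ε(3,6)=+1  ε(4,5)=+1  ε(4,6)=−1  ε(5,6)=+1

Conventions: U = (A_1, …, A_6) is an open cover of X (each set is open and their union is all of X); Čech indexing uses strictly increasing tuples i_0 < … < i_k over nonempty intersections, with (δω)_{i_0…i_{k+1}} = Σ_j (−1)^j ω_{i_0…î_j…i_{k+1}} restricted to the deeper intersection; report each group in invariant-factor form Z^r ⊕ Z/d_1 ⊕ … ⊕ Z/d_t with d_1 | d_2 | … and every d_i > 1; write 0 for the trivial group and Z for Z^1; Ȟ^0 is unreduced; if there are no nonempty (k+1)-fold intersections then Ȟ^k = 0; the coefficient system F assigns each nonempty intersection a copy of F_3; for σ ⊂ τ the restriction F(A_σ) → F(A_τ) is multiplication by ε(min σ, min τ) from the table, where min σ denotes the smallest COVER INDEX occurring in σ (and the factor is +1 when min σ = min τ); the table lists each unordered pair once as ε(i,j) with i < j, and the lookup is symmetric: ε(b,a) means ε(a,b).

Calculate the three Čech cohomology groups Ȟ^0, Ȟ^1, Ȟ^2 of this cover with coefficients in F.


Ȟ^0 ≅ 0,  Ȟ^1 ≅ 0,  Ȟ^2 ≅ Z/3

nonempty overlaps:
  A12={t10,t31,t35} A13={t13,t30,t35} A14={t4,t13,t29} A15={t22,t29,t34} A16={t5,t10,t34,t36} A23={t2,t18,t35} A24={t3,t27,t32} A25={t1,t2,t9,t27} A26={t3,t10,t24} A34={t13,t16,t19} A35={t2,t11,t21} A36={t7,t11,t16,t26} A45={t27,t28,t29} A46={t3,t16,t20} A56={t8,t11,t34}
  A123={t35} A126={t10} A134={t13} A145={t29} A156={t34} A235={t2} A245={t27} A246={t3} A346={t16} A356={t11}
C dims 6,15,10; δ0: rk_F3 6; δ1: rk_F3 9
degree 0: 6−6−0 = 0 → Ȟ^0 ≅ 0
degree 1: 15−9−6 = 0 → Ȟ^1 ≅ 0
degree 2: 10−0−9 = 1 → Ȟ^2 ≅ Z/3


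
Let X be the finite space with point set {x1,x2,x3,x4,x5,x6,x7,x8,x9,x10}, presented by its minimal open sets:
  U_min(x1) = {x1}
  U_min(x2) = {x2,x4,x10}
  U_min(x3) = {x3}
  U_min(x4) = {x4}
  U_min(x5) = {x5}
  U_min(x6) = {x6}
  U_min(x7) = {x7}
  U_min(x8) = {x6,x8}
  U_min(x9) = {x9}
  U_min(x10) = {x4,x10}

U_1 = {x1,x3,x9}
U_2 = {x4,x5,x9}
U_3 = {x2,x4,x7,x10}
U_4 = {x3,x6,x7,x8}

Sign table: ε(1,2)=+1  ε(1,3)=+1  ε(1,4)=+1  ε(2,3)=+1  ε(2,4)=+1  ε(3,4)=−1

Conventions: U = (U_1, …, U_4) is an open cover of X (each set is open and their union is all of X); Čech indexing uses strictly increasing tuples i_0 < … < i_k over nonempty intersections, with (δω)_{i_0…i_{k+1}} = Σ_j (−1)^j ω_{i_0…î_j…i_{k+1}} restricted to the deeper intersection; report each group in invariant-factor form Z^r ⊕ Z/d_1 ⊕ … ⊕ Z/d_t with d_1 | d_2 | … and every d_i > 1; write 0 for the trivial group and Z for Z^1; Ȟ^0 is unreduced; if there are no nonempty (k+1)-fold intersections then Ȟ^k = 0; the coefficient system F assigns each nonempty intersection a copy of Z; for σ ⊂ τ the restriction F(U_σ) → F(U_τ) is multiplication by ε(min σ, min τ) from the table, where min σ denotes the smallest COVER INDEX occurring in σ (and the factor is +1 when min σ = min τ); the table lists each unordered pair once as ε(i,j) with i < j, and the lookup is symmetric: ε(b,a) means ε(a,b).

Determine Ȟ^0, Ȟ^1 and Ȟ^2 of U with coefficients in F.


nerve simplices:
  U12={x9} U14={x3} U23={x4} U34={x7}
C dims 4,4; δ0: rk 4, SNF 1^3·2
degree 0: 4−4−0 = 0 → Ȟ^0 ≅ 0
degree 1: 4−0−4 = 0 plus torsion [2] → Ȟ^1 ≅ Z/2
degree 2: 0−0−0 = 0 → Ȟ^2 ≅ 0

Ȟ^0 ≅ 0, Ȟ^1 ≅ Z/2 and Ȟ^2 ≅ 0


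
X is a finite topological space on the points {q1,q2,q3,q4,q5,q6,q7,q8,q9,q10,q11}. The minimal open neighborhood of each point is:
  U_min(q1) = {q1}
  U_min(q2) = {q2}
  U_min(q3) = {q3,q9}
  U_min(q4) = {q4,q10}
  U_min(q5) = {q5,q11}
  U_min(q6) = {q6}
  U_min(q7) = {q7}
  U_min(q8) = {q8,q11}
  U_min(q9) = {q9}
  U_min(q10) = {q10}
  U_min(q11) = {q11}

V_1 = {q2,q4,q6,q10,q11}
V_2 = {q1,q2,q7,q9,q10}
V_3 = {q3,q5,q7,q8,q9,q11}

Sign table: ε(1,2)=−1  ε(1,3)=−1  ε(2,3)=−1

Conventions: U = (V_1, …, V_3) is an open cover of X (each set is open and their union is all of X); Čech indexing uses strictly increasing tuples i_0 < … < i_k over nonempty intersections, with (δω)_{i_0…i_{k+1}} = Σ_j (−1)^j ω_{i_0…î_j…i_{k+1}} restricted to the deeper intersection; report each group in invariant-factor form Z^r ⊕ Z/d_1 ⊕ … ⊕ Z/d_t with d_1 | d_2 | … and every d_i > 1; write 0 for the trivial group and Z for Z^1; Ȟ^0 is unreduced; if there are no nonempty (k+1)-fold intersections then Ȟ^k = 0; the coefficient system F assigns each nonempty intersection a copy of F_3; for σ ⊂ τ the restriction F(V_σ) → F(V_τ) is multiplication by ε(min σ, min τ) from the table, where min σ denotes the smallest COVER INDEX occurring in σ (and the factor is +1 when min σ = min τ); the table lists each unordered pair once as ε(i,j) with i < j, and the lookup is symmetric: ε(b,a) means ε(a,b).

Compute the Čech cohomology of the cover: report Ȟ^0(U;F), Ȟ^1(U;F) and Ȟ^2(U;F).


Ȟ^0 = 0, Ȟ^1 = 0, Ȟ^2 = 0

nonempty intersections:
  V12={q2,q10} V13={q11} V23={q7,q9}
C dims 3,3; δ0: rk_F3 3
Ȟ^0: (3−3)−0=0 ⇒ 0
Ȟ^1: (3−0)−3=0 ⇒ 0
Ȟ^2: (0−0)−0=0 ⇒ 0


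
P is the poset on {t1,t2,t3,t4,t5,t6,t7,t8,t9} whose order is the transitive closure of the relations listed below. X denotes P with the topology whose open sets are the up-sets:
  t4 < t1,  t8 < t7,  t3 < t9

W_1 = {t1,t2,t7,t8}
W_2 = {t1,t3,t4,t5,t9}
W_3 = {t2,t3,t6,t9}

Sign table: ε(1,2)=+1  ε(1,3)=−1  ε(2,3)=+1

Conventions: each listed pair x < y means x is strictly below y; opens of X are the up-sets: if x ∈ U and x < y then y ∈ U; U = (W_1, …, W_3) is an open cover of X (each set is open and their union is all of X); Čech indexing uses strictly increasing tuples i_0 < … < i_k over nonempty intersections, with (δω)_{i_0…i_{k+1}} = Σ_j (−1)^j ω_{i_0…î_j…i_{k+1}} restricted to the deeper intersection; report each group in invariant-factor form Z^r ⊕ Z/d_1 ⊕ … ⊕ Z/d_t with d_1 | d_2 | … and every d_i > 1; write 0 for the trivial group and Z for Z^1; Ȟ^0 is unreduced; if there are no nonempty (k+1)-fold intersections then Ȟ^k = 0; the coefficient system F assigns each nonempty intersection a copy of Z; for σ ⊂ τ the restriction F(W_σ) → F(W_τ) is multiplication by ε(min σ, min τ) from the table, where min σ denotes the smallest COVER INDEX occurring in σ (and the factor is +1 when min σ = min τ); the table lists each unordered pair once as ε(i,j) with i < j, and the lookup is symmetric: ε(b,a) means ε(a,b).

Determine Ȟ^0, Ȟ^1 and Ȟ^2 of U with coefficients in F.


Ȟ^0(U;F) ≅ 0; Ȟ^1(U;F) ≅ Z/2; Ȟ^2(U;F) ≅ 0

nonempty overlaps:
  W12={t1} W13={t2} W23={t3,t9}
C dims 3,3; δ0: rk 3, SNF 1^2·2
degree 0: 3−3−0 = 0 → Ȟ^0 ≅ 0
degree 1: 3−0−3 = 0 plus torsion [2] → Ȟ^1 ≅ Z/2
degree 2: 0−0−0 = 0 → Ȟ^2 ≅ 0


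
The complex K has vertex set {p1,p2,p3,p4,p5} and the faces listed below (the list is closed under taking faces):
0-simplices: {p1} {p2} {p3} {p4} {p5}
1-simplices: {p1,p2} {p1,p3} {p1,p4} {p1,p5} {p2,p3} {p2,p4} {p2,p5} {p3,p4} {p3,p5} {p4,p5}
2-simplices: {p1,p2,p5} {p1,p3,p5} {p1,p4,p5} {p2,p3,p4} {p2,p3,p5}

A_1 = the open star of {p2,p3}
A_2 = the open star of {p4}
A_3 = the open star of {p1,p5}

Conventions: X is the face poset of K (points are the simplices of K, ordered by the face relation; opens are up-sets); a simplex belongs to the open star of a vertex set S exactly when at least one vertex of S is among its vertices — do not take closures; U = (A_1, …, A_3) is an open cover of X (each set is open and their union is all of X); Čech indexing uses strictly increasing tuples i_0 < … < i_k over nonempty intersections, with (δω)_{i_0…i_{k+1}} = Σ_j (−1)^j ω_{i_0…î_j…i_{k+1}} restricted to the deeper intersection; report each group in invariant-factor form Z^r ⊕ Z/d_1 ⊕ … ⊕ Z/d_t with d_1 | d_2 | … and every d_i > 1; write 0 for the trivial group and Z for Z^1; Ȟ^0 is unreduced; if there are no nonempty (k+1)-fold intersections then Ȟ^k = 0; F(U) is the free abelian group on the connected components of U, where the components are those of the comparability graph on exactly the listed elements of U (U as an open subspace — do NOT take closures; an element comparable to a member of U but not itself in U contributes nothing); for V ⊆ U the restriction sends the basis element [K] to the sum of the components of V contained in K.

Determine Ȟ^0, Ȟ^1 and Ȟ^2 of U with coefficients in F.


intersection data:
  A1={{p2},{p3},{p1,p2},{p1,p3},{p2,p3},{p2,p4},{p2,p5},{p3,p4},{p3,p5},{p1,p2,p5},{p1,p3,p5},{p2,p3,p4},{p2,p3,p5}} A2={{p4},{p1,p4},{p2,p4},{p3,p4},{p4,p5},{p1,p4,p5},{p2,p3,p4}} A3={{p1},{p5},{p1,p2},{p1,p3},{p1,p4},{p1,p5},{p2,p5},{p3,p5},{p4,p5},{p1,p2,p5},{p1,p3,p5},{p1,p4,p5},{p2,p3,p5}}
  A12={{p2,p4},{p3,p4},{p2,p3,p4}} A13={{p1,p2},{p1,p3},{p2,p5},{p3,p5},{p1,p2,p5},{p1,p3,p5},{p2,p3,p5}} A23={{p1,p4},{p4,p5},{p1,p4,p5}}
components per intersection:
  A1: {{p2},{p3},{p1,p2},{p1,p3},{p2,p3},{p2,p4},{p2,p5},{p3,p4},{p3,p5},{p1,p2,p5},{p1,p3,p5},{p2,p3,p4},{p2,p3,p5}}
  A2: {{p4},{p1,p4},{p2,p4},{p3,p4},{p4,p5},{p1,p4,p5},{p2,p3,p4}}
  A3: {{p1},{p5},{p1,p2},{p1,p3},{p1,p4},{p1,p5},{p2,p5},{p3,p5},{p4,p5},{p1,p2,p5},{p1,p3,p5},{p1,p4,p5},{p2,p3,p5}}
  A12: {{p2,p4},{p3,p4},{p2,p3,p4}}
  A13: {{p1,p2},{p1,p3},{p2,p5},{p3,p5},{p1,p2,p5},{p1,p3,p5},{p2,p3,p5}}
  A23: {{p1,p4},{p4,p5},{p1,p4,p5}}
C dims 3,3; δ0: rk 2, SNF 1^2
Ȟ^0 = (3 − 2) − 0 = 1, so Ȟ^0 ≅ Z
Ȟ^1 = (3 − 0) − 2 = 1, so Ȟ^1 ≅ Z
Ȟ^2 = (0 − 0) − 0 = 0, so Ȟ^2 ≅ 0

Ȟ^0 ≅ Z; Ȟ^1 ≅ Z; Ȟ^2 ≅ 0


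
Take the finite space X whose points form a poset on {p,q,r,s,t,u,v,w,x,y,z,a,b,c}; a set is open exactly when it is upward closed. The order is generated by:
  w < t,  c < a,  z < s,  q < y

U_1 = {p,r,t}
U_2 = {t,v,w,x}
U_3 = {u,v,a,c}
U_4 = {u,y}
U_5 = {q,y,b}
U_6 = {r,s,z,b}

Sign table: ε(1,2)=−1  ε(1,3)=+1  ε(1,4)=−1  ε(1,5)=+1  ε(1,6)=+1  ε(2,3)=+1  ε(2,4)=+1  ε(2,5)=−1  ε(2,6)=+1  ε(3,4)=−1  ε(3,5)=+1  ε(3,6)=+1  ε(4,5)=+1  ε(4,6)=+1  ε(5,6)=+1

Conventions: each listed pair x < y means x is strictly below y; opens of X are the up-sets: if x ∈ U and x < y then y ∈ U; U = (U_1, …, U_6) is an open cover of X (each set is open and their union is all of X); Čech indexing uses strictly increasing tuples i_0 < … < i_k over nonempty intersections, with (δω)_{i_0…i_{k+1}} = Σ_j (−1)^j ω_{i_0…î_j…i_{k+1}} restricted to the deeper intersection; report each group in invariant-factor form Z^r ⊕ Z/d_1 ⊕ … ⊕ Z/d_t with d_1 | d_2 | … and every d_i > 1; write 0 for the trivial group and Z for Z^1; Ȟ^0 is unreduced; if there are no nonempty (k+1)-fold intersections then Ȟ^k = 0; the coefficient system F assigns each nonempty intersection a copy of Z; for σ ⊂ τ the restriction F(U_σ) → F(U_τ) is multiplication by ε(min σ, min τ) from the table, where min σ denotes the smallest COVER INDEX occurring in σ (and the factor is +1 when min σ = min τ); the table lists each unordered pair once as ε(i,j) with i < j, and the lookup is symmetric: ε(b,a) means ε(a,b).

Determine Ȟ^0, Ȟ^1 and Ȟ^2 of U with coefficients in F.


intersection data:
  U12={t} U16={r} U23={v} U34={u} U45={y} U56={b}
C dims 6,6; δ0: rk 5, SNF 1^5
Ȟ^0 = (6 − 5) − 0 = 1, so Ȟ^0 ≅ Z
Ȟ^1 = (6 − 0) − 5 = 1, so Ȟ^1 ≅ Z
Ȟ^2 = (0 − 0) − 0 = 0, so Ȟ^2 ≅ 0

Ȟ^0 = Z; Ȟ^1 = Z; Ȟ^2 = 0


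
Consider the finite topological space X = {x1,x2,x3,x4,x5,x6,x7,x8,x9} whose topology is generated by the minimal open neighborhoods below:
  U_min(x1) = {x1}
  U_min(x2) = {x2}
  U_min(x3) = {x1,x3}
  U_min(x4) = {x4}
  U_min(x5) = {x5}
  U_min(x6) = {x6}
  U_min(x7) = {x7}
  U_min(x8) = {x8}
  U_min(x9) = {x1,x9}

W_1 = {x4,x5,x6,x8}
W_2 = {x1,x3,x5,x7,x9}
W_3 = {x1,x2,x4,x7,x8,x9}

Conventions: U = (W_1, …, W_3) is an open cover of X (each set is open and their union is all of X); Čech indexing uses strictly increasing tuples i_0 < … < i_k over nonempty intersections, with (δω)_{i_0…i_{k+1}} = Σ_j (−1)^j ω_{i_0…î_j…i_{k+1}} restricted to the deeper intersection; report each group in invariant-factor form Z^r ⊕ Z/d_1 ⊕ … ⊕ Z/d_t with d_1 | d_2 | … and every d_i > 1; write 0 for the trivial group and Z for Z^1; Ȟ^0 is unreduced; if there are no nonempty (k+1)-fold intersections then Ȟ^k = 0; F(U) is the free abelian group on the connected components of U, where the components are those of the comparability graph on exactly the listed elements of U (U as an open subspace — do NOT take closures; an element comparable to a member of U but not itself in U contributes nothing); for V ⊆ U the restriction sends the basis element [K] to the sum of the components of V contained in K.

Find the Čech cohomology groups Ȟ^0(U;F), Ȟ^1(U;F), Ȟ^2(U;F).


nerve of the cover:
  W12={x5} W13={x4,x8} W23={x1,x7,x9}
components per intersection:
  W1: {x4} {x5} {x6} {x8}
  W2: {x1,x3,x9} {x5} {x7}
  W3: {x1,x9} {x2} {x4} {x7} {x8}
  W12: {x5}
  W13: {x4} {x8}
  W23: {x1,x9} {x7}
C dims 12,5; δ0: rk 5, SNF 1^5
Ȟ^0 = (12 − 5) − 0 = 7, so Ȟ^0 ≅ Z^7
Ȟ^1 = (5 − 0) − 5 = 0, so Ȟ^1 ≅ 0
Ȟ^2 = (0 − 0) − 0 = 0, so Ȟ^2 ≅ 0

Ȟ^0(U;F) ≅ Z^7, Ȟ^1(U;F) ≅ 0, Ȟ^2(U;F) ≅ 0


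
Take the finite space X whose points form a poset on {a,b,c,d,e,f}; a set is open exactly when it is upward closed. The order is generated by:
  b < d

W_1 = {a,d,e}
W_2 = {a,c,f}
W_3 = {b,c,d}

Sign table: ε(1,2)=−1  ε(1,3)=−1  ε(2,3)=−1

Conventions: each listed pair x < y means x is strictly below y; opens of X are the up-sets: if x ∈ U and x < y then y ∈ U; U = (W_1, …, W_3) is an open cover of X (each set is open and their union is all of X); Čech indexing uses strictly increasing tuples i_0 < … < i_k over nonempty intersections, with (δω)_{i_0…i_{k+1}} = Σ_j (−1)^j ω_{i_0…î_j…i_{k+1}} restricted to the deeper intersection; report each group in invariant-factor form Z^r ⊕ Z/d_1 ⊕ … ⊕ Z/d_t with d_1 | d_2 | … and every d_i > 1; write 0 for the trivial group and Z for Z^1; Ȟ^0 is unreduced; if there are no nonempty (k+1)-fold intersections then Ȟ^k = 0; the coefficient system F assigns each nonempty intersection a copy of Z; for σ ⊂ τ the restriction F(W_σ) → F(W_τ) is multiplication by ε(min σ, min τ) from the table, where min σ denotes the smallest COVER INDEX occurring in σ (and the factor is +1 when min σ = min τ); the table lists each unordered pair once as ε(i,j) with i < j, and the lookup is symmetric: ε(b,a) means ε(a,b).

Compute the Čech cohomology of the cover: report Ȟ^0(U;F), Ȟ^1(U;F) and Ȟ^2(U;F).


nonempty intersections:
  W12={a} W13={d} W23={c}
C dims 3,3; δ0: rk 3, SNF 1^2·2
Ȟ^0: (3−3)−0=0 ⇒ 0
Ȟ^1: (3−0)−3=0 plus torsion [2] ⇒ Z/2
Ȟ^2: (0−0)−0=0 ⇒ 0

Ȟ^0 ≅ 0; Ȟ^1 ≅ Z/2; Ȟ^2 ≅ 0


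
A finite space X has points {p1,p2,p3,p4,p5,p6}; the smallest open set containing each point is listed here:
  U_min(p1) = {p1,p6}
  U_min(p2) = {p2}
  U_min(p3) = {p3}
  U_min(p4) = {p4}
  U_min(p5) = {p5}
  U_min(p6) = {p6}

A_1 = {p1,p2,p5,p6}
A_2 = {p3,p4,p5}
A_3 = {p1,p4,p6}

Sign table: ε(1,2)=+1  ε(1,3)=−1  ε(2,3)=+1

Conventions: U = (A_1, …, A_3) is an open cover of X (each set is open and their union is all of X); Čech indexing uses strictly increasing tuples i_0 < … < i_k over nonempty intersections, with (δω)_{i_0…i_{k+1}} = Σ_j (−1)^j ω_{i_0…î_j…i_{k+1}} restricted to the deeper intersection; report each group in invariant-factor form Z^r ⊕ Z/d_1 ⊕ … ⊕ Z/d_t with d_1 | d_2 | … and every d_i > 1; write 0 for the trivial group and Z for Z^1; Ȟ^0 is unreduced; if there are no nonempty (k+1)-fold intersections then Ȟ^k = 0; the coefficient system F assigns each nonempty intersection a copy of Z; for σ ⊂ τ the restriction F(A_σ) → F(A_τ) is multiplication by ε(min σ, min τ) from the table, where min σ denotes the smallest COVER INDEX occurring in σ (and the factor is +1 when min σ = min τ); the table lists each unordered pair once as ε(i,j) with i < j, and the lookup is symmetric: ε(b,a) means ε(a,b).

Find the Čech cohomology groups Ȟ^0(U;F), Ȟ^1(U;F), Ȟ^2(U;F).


intersection data:
  A12={p5} A13={p1,p6} A23={p4}
C dims 3,3; δ0: rk 3, SNF 1^2·2
Ȟ^0 = (3 − 3) − 0 = 0, so Ȟ^0 ≅ 0
Ȟ^1 = (3 − 0) − 3 = 0 plus torsion [2], so Ȟ^1 ≅ Z/2
Ȟ^2 = (0 − 0) − 0 = 0, so Ȟ^2 ≅ 0

Ȟ^0 ≅ 0; Ȟ^1 ≅ Z/2; Ȟ^2 ≅ 0


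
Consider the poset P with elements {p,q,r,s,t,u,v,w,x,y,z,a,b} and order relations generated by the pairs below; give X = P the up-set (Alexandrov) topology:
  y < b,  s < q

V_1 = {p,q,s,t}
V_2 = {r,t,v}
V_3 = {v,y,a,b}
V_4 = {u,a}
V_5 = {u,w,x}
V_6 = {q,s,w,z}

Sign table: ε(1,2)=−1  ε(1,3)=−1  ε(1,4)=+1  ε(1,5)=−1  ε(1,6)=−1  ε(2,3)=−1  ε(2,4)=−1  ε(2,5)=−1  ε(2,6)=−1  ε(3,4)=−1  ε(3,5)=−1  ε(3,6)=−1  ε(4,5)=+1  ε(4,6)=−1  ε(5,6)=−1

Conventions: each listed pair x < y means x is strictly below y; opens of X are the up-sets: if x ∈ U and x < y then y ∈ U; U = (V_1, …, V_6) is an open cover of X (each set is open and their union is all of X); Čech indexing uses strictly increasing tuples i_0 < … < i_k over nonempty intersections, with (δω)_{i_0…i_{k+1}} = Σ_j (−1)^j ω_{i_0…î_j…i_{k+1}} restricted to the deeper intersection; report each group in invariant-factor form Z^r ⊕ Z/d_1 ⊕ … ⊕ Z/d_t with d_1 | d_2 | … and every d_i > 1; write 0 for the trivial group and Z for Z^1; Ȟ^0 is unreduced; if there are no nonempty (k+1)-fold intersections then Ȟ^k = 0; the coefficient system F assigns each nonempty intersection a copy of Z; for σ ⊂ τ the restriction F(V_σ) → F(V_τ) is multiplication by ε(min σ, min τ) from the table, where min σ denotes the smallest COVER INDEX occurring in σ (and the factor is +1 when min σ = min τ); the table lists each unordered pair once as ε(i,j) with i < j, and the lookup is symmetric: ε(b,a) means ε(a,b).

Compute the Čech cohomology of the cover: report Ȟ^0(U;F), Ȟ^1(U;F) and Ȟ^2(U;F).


cover nerve:
  V12={t} V16={q,s} V23={v} V34={a} V45={u} V56={w}
C dims 6,6; δ0: rk 6, SNF 1^5·2
Ȟ^0: (6−6)−0=0 ⇒ 0
Ȟ^1: (6−0)−6=0 plus torsion [2] ⇒ Z/2
Ȟ^2: (0−0)−0=0 ⇒ 0

Ȟ^0 = 0, Ȟ^1 = Z/2 and Ȟ^2 = 0


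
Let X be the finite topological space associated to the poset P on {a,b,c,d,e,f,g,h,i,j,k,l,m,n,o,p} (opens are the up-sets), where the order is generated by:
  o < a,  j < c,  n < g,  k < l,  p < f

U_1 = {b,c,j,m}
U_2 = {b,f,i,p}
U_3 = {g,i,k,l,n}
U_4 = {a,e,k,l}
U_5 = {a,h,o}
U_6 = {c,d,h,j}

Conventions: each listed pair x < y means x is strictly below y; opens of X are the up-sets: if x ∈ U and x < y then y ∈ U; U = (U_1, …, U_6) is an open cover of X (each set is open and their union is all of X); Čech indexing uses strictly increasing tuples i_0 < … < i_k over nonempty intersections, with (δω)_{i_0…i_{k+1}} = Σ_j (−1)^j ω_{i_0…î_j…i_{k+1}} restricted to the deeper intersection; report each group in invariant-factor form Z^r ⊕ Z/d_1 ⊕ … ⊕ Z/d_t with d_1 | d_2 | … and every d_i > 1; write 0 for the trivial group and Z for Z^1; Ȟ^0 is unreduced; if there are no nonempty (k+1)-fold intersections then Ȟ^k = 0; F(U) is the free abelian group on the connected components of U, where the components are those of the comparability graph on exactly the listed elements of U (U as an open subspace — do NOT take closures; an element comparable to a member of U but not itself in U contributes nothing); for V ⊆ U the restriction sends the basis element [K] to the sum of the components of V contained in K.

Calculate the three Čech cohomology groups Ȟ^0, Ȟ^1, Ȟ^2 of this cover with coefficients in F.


nerve of the cover:
  U12={b} U16={c,j} U23={i} U34={k,l} U45={a} U56={h}
components per intersection:
  U1: {b} {c,j} {m}
  U2: {b} {f,p} {i}
  U3: {g,n} {i} {k,l}
  U4: {a} {e} {k,l}
  U5: {a,o} {h}
  U6: {c,j} {d} {h}
  U12: {b}
  U16: {c,j}
  U23: {i}
  U34: {k,l}
  U45: {a}
  U56: {h}
C dims 17,6; δ0: rk 6, SNF 1^6
Ȟ^0 = (17 − 6) − 0 = 11, so Ȟ^0 ≅ Z^11
Ȟ^1 = (6 − 0) − 6 = 0, so Ȟ^1 ≅ 0
Ȟ^2 = (0 − 0) − 0 = 0, so Ȟ^2 ≅ 0

Ȟ^0 ≅ Z^11, Ȟ^1 ≅ 0, Ȟ^2 ≅ 0


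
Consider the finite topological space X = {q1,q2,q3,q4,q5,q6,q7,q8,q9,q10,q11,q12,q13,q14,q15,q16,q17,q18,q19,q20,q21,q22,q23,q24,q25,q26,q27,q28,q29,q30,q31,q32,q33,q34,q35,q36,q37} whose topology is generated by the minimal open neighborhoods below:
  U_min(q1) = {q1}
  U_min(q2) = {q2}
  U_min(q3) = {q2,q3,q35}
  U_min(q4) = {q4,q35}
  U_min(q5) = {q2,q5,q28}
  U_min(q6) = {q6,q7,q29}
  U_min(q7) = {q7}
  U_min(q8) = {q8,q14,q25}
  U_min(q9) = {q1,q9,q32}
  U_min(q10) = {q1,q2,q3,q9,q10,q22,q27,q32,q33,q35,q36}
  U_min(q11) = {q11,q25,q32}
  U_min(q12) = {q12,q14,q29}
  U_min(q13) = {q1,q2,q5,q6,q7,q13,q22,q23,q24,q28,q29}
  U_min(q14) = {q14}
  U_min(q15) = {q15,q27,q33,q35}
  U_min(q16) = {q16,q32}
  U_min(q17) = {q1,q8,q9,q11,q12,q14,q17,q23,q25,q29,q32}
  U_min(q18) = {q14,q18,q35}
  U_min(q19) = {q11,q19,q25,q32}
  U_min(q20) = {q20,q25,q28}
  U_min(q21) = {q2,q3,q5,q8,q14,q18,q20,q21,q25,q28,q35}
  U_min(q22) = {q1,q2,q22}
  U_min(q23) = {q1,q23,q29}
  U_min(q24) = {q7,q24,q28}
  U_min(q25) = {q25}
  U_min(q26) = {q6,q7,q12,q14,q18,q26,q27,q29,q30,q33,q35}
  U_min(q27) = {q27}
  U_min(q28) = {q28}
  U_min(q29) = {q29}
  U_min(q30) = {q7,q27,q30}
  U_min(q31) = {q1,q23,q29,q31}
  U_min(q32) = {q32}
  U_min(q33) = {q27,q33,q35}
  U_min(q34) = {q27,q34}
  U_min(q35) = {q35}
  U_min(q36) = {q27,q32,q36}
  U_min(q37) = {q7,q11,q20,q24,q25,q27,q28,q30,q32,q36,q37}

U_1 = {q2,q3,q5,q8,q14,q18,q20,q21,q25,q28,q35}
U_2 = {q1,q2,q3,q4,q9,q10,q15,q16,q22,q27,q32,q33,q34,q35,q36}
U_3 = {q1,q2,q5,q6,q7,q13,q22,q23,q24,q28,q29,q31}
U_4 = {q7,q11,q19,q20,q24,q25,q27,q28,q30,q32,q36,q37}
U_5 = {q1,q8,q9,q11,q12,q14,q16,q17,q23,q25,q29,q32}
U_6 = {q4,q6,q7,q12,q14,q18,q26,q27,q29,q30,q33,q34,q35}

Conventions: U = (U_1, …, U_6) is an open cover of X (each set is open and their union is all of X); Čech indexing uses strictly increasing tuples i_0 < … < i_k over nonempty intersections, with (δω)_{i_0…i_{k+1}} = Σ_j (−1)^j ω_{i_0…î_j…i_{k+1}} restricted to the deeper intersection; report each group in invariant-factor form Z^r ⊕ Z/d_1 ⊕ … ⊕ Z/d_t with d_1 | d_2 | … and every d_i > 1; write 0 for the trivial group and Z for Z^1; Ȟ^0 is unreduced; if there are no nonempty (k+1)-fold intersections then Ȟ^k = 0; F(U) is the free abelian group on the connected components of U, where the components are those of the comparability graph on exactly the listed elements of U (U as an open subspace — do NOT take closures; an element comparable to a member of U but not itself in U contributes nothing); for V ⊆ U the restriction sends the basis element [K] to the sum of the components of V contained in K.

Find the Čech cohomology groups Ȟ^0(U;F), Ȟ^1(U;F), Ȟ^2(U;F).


Ȟ^0(U;F) ≅ Z; Ȟ^1(U;F) ≅ 0; Ȟ^2(U;F) ≅ Z/2

cover nerve:
  U12={q2,q3,q35} U13={q2,q5,q28} U14={q20,q25,q28} U15={q8,q14,q25} U16={q14,q18,q35} U23={q1,q2,q22} U24={q27,q32,q36} U25={q1,q9,q16,q32} U26={q4,q27,q33,q34,q35} U34={q7,q24,q28} U35={q1,q23,q29} U36={q6,q7,q29} U45={q11,q25,q32} U46={q7,q27,q30} U56={q12,q14,q29}
  U123={q2} U126={q35} U134={q28} U145={q25} U156={q14} U235={q1} U245={q32} U246={q27} U346={q7} U356={q29}
components per intersection:
  U1: {q2,q3,q5,q8,q14,q18,q20,q21,q25,q28,q35}
  U2: {q1,q2,q3,q4,q9,q10,q15,q16,q22,q27,q32,q33,q34,q35,q36}
  U3: {q1,q2,q5,q6,q7,q13,q22,q23,q24,q28,q29,q31}
  U4: {q7,q11,q19,q20,q24,q25,q27,q28,q30,q32,q36,q37}
  U5: {q1,q8,q9,q11,q12,q14,q16,q17,q23,q25,q29,q32}
  U6: {q4,q6,q7,q12,q14,q18,q26,q27,q29,q30,q33,q34,q35}
  U12: {q2,q3,q35}
  U13: {q2,q5,q28}
  U14: {q20,q25,q28}
  U15: {q8,q14,q25}
  U16: {q14,q18,q35}
  U23: {q1,q2,q22}
  U24: {q27,q32,q36}
  U25: {q1,q9,q16,q32}
  U26: {q4,q27,q33,q34,q35}
  U34: {q7,q24,q28}
  U35: {q1,q23,q29}
  U36: {q6,q7,q29}
  U45: {q11,q25,q32}
  U46: {q7,q27,q30}
  U56: {q12,q14,q29}
  U123: {q2}
  U126: {q35}
  U134: {q28}
  U145: {q25}
  U156: {q14}
  U235: {q1}
  U245: {q32}
  U246: {q27}
  U346: {q7}
  U356: {q29}
C dims 6,15,10; δ0: rk 5, SNF 1^5; δ1: rk 10, SNF 1^9·2
Ȟ^0: (6−5)−0=1 ⇒ Z
Ȟ^1: (15−10)−5=0 ⇒ 0
Ȟ^2: (10−0)−10=0 plus torsion [2] ⇒ Z/2


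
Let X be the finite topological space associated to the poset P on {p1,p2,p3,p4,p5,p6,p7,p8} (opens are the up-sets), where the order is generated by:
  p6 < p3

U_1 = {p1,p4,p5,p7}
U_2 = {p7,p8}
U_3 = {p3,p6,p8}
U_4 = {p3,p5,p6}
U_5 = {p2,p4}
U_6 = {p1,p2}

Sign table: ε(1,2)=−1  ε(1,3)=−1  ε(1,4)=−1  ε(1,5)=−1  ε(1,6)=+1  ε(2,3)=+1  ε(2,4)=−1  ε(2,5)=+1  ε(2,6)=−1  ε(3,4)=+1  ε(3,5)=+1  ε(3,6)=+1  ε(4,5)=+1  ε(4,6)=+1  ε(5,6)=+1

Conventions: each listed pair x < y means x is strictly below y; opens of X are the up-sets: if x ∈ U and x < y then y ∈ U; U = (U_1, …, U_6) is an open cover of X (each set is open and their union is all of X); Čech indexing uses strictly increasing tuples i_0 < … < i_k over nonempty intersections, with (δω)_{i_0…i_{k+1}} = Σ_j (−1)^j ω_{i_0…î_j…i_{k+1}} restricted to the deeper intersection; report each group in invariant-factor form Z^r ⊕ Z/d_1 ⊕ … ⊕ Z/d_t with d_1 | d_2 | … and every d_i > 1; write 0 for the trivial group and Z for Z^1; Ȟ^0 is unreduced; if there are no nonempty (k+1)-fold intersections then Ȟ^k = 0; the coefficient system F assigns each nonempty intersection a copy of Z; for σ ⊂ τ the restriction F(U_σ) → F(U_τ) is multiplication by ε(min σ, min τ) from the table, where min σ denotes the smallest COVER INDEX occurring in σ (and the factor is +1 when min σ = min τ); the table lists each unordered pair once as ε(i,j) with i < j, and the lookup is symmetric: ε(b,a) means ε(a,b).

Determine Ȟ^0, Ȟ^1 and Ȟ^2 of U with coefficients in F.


Ȟ^0 ≅ 0,  Ȟ^1 ≅ Z ⊕ Z/2,  Ȟ^2 ≅ 0

nonempty overlaps:
  U12={p7} U14={p5} U15={p4} U16={p1} U23={p8} U34={p3,p6} U56={p2}
C dims 6,7; δ0: rk 6, SNF 1^5·2
degree 0: 6−6−0 = 0 → Ȟ^0 ≅ 0
degree 1: 7−0−6 = 1 plus torsion [2] → Ȟ^1 ≅ Z ⊕ Z/2
degree 2: 0−0−0 = 0 → Ȟ^2 ≅ 0


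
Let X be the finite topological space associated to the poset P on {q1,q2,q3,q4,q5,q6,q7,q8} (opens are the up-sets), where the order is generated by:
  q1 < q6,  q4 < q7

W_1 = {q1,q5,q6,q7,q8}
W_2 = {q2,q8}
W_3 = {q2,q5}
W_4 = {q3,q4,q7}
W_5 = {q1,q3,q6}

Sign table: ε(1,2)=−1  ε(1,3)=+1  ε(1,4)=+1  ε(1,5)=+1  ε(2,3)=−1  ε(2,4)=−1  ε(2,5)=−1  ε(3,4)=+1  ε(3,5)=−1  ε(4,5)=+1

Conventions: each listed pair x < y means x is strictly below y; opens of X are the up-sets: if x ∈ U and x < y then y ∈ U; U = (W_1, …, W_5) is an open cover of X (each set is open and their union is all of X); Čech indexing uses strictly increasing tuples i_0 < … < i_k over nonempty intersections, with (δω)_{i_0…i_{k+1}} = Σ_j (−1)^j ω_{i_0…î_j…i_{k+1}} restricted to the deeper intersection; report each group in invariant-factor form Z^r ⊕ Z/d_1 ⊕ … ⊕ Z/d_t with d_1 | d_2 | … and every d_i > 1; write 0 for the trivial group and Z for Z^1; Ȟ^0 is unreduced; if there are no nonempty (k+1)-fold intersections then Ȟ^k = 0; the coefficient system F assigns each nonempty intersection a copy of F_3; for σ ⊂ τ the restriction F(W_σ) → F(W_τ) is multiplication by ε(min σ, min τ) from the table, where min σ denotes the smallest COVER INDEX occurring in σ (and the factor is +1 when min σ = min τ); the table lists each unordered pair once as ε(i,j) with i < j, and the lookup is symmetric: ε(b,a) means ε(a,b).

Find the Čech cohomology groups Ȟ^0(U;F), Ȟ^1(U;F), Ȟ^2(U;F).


nerve of the cover:
  W12={q8} W13={q5} W14={q7} W15={q1,q6} W23={q2} W45={q3}
C dims 5,6; δ0: rk_F3 4
Ȟ^0 = (5 − 4) − 0 = 1, so Ȟ^0 ≅ Z/3
Ȟ^1 = (6 − 0) − 4 = 2, so Ȟ^1 ≅ Z/3 ⊕ Z/3
Ȟ^2 = (0 − 0) − 0 = 0, so Ȟ^2 ≅ 0

Ȟ^0 = Z/3; Ȟ^1 = Z/3 ⊕ Z/3; Ȟ^2 = 0


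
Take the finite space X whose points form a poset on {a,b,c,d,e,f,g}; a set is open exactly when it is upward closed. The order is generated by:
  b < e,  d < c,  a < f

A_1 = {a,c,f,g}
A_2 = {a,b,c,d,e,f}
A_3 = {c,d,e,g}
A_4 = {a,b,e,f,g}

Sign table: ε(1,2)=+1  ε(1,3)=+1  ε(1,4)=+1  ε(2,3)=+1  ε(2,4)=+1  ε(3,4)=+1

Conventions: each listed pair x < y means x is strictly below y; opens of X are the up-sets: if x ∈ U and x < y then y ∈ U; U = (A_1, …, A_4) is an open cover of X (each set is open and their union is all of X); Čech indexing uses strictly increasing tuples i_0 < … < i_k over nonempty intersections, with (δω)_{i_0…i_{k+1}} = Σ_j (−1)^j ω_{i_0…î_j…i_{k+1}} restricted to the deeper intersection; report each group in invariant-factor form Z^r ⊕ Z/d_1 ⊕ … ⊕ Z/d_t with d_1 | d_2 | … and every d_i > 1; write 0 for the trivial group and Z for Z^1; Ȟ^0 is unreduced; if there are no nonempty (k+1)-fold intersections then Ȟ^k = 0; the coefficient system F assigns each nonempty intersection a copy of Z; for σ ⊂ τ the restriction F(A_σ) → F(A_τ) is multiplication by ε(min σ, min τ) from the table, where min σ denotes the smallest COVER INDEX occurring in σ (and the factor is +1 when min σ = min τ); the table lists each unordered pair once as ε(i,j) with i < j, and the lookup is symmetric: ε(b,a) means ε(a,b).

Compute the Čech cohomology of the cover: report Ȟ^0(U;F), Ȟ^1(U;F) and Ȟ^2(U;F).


Ȟ^0 = Z, Ȟ^1 = 0 and Ȟ^2 = Z

nerve of the cover:
  A12={a,c,f} A13={c,g} A14={a,f,g} A23={c,d,e} A24={a,b,e,f} A34={e,g}
  A123={c} A124={a,f} A134={g} A234={e}
C dims 4,6,4; δ0: rk 3, SNF 1^3; δ1: rk 3, SNF 1^3
Ȟ^0 = (4 − 3) − 0 = 1, so Ȟ^0 ≅ Z
Ȟ^1 = (6 − 3) − 3 = 0, so Ȟ^1 ≅ 0
Ȟ^2 = (4 − 0) − 3 = 1, so Ȟ^2 ≅ Z


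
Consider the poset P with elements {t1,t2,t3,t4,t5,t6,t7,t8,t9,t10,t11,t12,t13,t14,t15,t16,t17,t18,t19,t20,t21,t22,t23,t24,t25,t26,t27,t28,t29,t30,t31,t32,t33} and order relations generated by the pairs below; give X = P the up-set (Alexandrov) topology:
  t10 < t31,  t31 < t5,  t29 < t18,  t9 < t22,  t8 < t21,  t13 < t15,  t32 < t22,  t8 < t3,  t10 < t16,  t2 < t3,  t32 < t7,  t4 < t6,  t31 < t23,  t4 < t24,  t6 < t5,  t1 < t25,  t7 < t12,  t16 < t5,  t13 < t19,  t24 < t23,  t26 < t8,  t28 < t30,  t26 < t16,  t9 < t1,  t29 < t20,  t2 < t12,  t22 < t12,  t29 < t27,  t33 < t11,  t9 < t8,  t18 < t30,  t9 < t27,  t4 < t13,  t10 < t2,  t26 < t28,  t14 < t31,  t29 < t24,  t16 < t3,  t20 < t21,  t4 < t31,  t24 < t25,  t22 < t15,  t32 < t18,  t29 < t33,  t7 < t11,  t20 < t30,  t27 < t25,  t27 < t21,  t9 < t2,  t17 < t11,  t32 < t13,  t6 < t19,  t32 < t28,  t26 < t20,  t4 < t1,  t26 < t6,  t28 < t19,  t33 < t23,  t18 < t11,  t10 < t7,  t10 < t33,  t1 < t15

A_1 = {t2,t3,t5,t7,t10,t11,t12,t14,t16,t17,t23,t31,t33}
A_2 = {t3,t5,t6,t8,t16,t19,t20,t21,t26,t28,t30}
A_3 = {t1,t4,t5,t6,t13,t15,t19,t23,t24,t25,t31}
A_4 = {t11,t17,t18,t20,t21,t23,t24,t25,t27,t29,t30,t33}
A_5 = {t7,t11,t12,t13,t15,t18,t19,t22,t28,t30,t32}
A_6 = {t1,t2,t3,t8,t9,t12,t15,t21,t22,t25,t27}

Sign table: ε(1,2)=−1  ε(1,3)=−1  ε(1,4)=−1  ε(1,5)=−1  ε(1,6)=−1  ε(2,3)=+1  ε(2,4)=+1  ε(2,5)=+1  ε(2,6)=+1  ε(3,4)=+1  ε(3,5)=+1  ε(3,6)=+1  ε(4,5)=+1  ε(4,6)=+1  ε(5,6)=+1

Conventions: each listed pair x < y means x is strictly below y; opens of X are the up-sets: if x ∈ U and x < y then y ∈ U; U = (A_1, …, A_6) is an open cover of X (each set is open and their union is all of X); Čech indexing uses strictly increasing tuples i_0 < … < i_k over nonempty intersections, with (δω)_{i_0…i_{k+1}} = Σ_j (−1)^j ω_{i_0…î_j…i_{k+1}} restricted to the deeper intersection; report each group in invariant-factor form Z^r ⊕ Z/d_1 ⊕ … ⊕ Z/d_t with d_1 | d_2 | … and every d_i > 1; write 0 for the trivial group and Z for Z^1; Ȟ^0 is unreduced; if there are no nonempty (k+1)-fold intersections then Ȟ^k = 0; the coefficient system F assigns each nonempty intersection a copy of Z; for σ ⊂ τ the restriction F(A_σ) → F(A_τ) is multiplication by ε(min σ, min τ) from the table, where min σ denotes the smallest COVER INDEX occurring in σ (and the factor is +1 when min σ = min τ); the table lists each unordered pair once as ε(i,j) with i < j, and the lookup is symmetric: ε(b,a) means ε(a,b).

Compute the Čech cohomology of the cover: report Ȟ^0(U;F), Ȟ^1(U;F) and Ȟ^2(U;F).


Ȟ^0 = Z,  Ȟ^1 = 0,  Ȟ^2 = Z/2

cover nerve:
  A12={t3,t5,t16} A13={t5,t23,t31} A14={t11,t17,t23,t33} A15={t7,t11,t12} A16={t2,t3,t12} A23={t5,t6,t19} A24={t20,t21,t30} A25={t19,t28,t30} A26={t3,t8,t21} A34={t23,t24,t25} A35={t13,t15,t19} A36={t1,t15,t25} A45={t11,t18,t30} A46={t21,t25,t27} A56={t12,t15,t22}
  A123={t5} A126={t3} A134={t23} A145={t11} A156={t12} A235={t19} A245={t30} A246={t21} A346={t25} A356={t15}
C dims 6,15,10; δ0: rk 5, SNF 1^5; δ1: rk 10, SNF 1^9·2
Ȟ^0: (6−5)−0=1 ⇒ Z
Ȟ^1: (15−10)−5=0 ⇒ 0
Ȟ^2: (10−0)−10=0 plus torsion [2] ⇒ Z/2
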